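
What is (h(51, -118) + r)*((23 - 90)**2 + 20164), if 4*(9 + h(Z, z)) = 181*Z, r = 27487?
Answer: 2937232379/4 ≈ 7.3431e+8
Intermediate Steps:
h(Z, z) = -9 + 181*Z/4 (h(Z, z) = -9 + (181*Z)/4 = -9 + 181*Z/4)
(h(51, -118) + r)*((23 - 90)**2 + 20164) = ((-9 + (181/4)*51) + 27487)*((23 - 90)**2 + 20164) = ((-9 + 9231/4) + 27487)*((-67)**2 + 20164) = (9195/4 + 27487)*(4489 + 20164) = (119143/4)*24653 = 2937232379/4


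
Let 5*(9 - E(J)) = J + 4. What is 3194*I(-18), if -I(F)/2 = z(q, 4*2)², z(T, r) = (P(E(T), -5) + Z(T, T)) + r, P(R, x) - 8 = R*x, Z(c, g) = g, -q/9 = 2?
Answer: -23769748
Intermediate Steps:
q = -18 (q = -9*2 = -18)
E(J) = 41/5 - J/5 (E(J) = 9 - (J + 4)/5 = 9 - (4 + J)/5 = 9 + (-⅘ - J/5) = 41/5 - J/5)
P(R, x) = 8 + R*x
z(T, r) = -33 + r + 2*T (z(T, r) = ((8 + (41/5 - T/5)*(-5)) + T) + r = ((8 + (-41 + T)) + T) + r = ((-33 + T) + T) + r = (-33 + 2*T) + r = -33 + r + 2*T)
I(F) = -7442 (I(F) = -2*(-33 + 4*2 + 2*(-18))² = -2*(-33 + 8 - 36)² = -2*(-61)² = -2*3721 = -7442)
3194*I(-18) = 3194*(-7442) = -23769748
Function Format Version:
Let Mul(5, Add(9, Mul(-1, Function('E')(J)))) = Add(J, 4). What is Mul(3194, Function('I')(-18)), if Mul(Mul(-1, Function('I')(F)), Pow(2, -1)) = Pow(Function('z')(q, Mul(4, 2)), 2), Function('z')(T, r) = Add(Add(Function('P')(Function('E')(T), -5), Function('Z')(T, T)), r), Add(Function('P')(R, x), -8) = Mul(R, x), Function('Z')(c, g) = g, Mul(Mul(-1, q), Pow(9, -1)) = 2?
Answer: -23769748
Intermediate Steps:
q = -18 (q = Mul(-9, 2) = -18)
Function('E')(J) = Add(Rational(41, 5), Mul(Rational(-1, 5), J)) (Function('E')(J) = Add(9, Mul(Rational(-1, 5), Add(J, 4))) = Add(9, Mul(Rational(-1, 5), Add(4, J))) = Add(9, Add(Rational(-4, 5), Mul(Rational(-1, 5), J))) = Add(Rational(41, 5), Mul(Rational(-1, 5), J)))
Function('P')(R, x) = Add(8, Mul(R, x))
Function('z')(T, r) = Add(-33, r, Mul(2, T)) (Function('z')(T, r) = Add(Add(Add(8, Mul(Add(Rational(41, 5), Mul(Rational(-1, 5), T)), -5)), T), r) = Add(Add(Add(8, Add(-41, T)), T), r) = Add(Add(Add(-33, T), T), r) = Add(Add(-33, Mul(2, T)), r) = Add(-33, r, Mul(2, T)))
Function('I')(F) = -7442 (Function('I')(F) = Mul(-2, Pow(Add(-33, Mul(4, 2), Mul(2, -18)), 2)) = Mul(-2, Pow(Add(-33, 8, -36), 2)) = Mul(-2, Pow(-61, 2)) = Mul(-2, 3721) = -7442)
Mul(3194, Function('I')(-18)) = Mul(3194, -7442) = -23769748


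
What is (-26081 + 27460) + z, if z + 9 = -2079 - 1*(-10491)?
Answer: 9782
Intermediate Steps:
z = 8403 (z = -9 + (-2079 - 1*(-10491)) = -9 + (-2079 + 10491) = -9 + 8412 = 8403)
(-26081 + 27460) + z = (-26081 + 27460) + 8403 = 1379 + 8403 = 9782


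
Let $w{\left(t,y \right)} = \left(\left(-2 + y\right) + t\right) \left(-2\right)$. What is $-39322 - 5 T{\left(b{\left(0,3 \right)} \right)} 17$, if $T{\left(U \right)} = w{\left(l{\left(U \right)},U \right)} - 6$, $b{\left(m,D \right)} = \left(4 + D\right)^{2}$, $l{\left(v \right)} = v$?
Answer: $-22492$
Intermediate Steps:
$w{\left(t,y \right)} = 4 - 2 t - 2 y$ ($w{\left(t,y \right)} = \left(-2 + t + y\right) \left(-2\right) = 4 - 2 t - 2 y$)
$T{\left(U \right)} = -2 - 4 U$ ($T{\left(U \right)} = \left(4 - 2 U - 2 U\right) - 6 = \left(4 - 4 U\right) - 6 = -2 - 4 U$)
$-39322 - 5 T{\left(b{\left(0,3 \right)} \right)} 17 = -39322 - 5 \left(-2 - 4 \left(4 + 3\right)^{2}\right) 17 = -39322 - 5 \left(-2 - 4 \cdot 7^{2}\right) 17 = -39322 - 5 \left(-2 - 196\right) 17 = -39322 - 5 \left(-198\right) 17 = -39322 - \left(-990\right) 17 = -39322 - -16830 = -39322 + 16830 = -22492$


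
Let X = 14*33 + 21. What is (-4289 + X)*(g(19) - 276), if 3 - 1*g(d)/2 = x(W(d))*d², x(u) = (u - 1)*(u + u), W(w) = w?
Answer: 1880613108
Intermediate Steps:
x(u) = 2*u*(-1 + u) (x(u) = (-1 + u)*(2*u) = 2*u*(-1 + u))
X = 483 (X = 462 + 21 = 483)
g(d) = 6 - 4*d³*(-1 + d) (g(d) = 6 - 2*2*d*(-1 + d)*d² = 6 - 4*d³*(-1 + d))
(-4289 + X)*(g(19) - 276) = (-4289 + 483)*((6 + 4*19³*(1 - 1*19)) - 276) = -3806*((6 + 4*6859*(1 - 19)) - 276) = -3806*((6 + 4*6859*(-18)) - 276) = -3806*((6 - 493848) - 276) = -3806*(-493842 - 276) = -3806*(-494118) = 1880613108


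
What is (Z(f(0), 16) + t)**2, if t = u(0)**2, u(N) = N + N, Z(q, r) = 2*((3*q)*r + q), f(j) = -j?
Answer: 0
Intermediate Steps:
Z(q, r) = 2*q + 6*q*r (Z(q, r) = 2*(3*q*r + q) = 2*(q + 3*q*r) = 2*q + 6*q*r)
u(N) = 2*N
t = 0 (t = (2*0)**2 = 0**2 = 0)
(Z(f(0), 16) + t)**2 = (2*(-1*0)*(1 + 3*16) + 0)**2 = (2*0*(1 + 48) + 0)**2 = (2*0*49 + 0)**2 = (0 + 0)**2 = 0**2 = 0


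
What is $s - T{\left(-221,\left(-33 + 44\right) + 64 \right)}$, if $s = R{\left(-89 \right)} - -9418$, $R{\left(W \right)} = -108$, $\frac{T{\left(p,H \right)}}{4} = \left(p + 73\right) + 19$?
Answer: $9826$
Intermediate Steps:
$T{\left(p,H \right)} = 368 + 4 p$ ($T{\left(p,H \right)} = 4 \left(\left(p + 73\right) + 19\right) = 4 \left(\left(73 + p\right) + 19\right) = 4 \left(92 + p\right) = 368 + 4 p$)
$s = 9310$ ($s = -108 - -9418 = -108 + 9418 = 9310$)
$s - T{\left(-221,\left(-33 + 44\right) + 64 \right)} = 9310 - \left(368 + 4 \left(-221\right)\right) = 9310 - \left(368 - 884\right) = 9310 - -516 = 9310 + 516 = 9826$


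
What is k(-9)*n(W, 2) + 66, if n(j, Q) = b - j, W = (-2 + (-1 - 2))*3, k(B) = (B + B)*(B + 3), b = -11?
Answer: 498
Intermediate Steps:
k(B) = 2*B*(3 + B) (k(B) = (2*B)*(3 + B) = 2*B*(3 + B))
W = -15 (W = (-2 - 3)*3 = -5*3 = -15)
n(j, Q) = -11 - j
k(-9)*n(W, 2) + 66 = (2*(-9)*(3 - 9))*(-11 - 1*(-15)) + 66 = (2*(-9)*(-6))*(-11 + 15) + 66 = 108*4 + 66 = 432 + 66 = 498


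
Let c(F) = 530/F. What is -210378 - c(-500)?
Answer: -10518847/50 ≈ -2.1038e+5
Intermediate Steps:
-210378 - c(-500) = -210378 - 530/(-500) = -210378 - 530*(-1)/500 = -210378 - 1*(-53/50) = -210378 + 53/50 = -10518847/50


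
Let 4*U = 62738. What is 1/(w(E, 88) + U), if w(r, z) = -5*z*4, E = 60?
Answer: 2/27849 ≈ 7.1816e-5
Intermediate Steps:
w(r, z) = -20*z
U = 31369/2 (U = (¼)*62738 = 31369/2 ≈ 15685.)
1/(w(E, 88) + U) = 1/(-20*88 + 31369/2) = 1/(-1760 + 31369/2) = 1/(27849/2) = 2/27849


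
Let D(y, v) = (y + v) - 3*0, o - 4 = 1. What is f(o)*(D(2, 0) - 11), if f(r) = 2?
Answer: -18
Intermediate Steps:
o = 5 (o = 4 + 1 = 5)
D(y, v) = v + y (D(y, v) = (v + y) + 0 = v + y)
f(o)*(D(2, 0) - 11) = 2*((0 + 2) - 11) = 2*(2 - 11) = 2*(-9) = -18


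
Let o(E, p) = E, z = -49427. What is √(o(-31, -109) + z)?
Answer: I*√49458 ≈ 222.39*I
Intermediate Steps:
√(o(-31, -109) + z) = √(-31 - 49427) = √(-49458) = I*√49458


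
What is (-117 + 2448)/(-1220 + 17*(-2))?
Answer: -777/418 ≈ -1.8589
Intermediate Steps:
(-117 + 2448)/(-1220 + 17*(-2)) = 2331/(-1220 - 34) = 2331/(-1254) = 2331*(-1/1254) = -777/418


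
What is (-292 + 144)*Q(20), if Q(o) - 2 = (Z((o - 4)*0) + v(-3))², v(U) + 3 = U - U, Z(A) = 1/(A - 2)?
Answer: -2109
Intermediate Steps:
Z(A) = 1/(-2 + A)
v(U) = -3 (v(U) = -3 + (U - U) = -3 + 0 = -3)
Q(o) = 57/4 (Q(o) = 2 + (1/(-2 + (o - 4)*0) - 3)² = 2 + (1/(-2 + (-4 + o)*0) - 3)² = 2 + (1/(-2 + 0) - 3)² = 2 + (1/(-2) - 3)² = 2 + (-½ - 3)² = 2 + (-7/2)² = 2 + 49/4 = 57/4)
(-292 + 144)*Q(20) = (-292 + 144)*(57/4) = -148*57/4 = -2109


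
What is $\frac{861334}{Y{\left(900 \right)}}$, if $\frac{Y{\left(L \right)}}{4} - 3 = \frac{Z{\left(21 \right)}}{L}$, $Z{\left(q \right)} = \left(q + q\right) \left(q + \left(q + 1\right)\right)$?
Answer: $\frac{32300025}{751} \approx 43009.0$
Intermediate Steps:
$Z{\left(q \right)} = 2 q \left(1 + 2 q\right)$ ($Z{\left(q \right)} = 2 q \left(q + \left(1 + q\right)\right) = 2 q \left(1 + 2 q\right)$)
$Y{\left(L \right)} = 12 + \frac{7224}{L}$ ($Y{\left(L \right)} = 12 + 4 \frac{2 \cdot 21 \left(1 + 2 \cdot 21\right)}{L} = 12 + 4 \frac{2 \cdot 21 \left(1 + 42\right)}{L} = 12 + 4 \frac{2 \cdot 21 \cdot 43}{L} = 12 + 4 \frac{1806}{L} = 12 + \frac{7224}{L}$)
$\frac{861334}{Y{\left(900 \right)}} = \frac{861334}{12 + \frac{7224}{900}} = \frac{861334}{12 + 7224 \cdot \frac{1}{900}} = \frac{861334}{12 + \frac{602}{75}} = \frac{861334}{\frac{1502}{75}} = 861334 \cdot \frac{75}{1502} = \frac{32300025}{751}$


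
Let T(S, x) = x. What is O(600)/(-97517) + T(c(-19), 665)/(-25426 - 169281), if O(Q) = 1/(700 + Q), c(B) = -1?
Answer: -84303641207/24683415274700 ≈ -0.0034154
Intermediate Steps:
O(600)/(-97517) + T(c(-19), 665)/(-25426 - 169281) = 1/((700 + 600)*(-97517)) + 665/(-25426 - 169281) = -1/97517/1300 + 665/(-194707) = (1/1300)*(-1/97517) + 665*(-1/194707) = -1/126772100 - 665/194707 = -84303641207/24683415274700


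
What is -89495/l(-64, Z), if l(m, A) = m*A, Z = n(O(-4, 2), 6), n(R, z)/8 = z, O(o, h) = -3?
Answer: 89495/3072 ≈ 29.132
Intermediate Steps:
n(R, z) = 8*z
Z = 48 (Z = 8*6 = 48)
l(m, A) = A*m
-89495/l(-64, Z) = -89495/(48*(-64)) = -89495/(-3072) = -89495*(-1/3072) = 89495/3072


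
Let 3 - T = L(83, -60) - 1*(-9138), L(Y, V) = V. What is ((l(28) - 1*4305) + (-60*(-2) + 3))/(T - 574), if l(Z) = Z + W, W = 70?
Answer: 4084/9649 ≈ 0.42326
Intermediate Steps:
l(Z) = 70 + Z (l(Z) = Z + 70 = 70 + Z)
T = -9075 (T = 3 - (-60 - 1*(-9138)) = 3 - (-60 + 9138) = 3 - 1*9078 = 3 - 9078 = -9075)
((l(28) - 1*4305) + (-60*(-2) + 3))/(T - 574) = (((70 + 28) - 1*4305) + (-60*(-2) + 3))/(-9075 - 574) = ((98 - 4305) + (120 + 3))/(-9649) = (-4207 + 123)*(-1/9649) = -4084*(-1/9649) = 4084/9649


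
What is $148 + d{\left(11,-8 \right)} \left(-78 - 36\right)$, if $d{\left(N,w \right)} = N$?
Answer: $-1106$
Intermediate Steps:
$148 + d{\left(11,-8 \right)} \left(-78 - 36\right) = 148 + 11 \left(-78 - 36\right) = 148 + 11 \left(-114\right) = 148 - 1254 = -1106$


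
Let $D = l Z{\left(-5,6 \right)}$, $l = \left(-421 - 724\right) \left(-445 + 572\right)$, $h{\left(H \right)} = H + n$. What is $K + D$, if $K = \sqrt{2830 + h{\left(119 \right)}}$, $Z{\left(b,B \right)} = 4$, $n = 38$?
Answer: $-581660 + \sqrt{2987} \approx -5.8161 \cdot 10^{5}$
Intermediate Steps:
$h{\left(H \right)} = 38 + H$ ($h{\left(H \right)} = H + 38 = 38 + H$)
$K = \sqrt{2987}$ ($K = \sqrt{2830 + \left(38 + 119\right)} = \sqrt{2830 + 157} = \sqrt{2987} \approx 54.653$)
$l = -145415$ ($l = \left(-1145\right) 127 = -145415$)
$D = -581660$ ($D = \left(-145415\right) 4 = -581660$)
$K + D = \sqrt{2987} - 581660 = -581660 + \sqrt{2987}$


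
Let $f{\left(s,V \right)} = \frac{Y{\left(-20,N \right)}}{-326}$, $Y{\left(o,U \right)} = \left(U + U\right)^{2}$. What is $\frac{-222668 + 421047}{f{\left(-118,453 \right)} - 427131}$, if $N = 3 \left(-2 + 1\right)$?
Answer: $- \frac{32335777}{69622371} \approx -0.46445$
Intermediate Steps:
$N = -3$ ($N = 3 \left(-1\right) = -3$)
$Y{\left(o,U \right)} = 4 U^{2}$ ($Y{\left(o,U \right)} = \left(2 U\right)^{2} = 4 U^{2}$)
$f{\left(s,V \right)} = - \frac{18}{163}$ ($f{\left(s,V \right)} = \frac{4 \left(-3\right)^{2}}{-326} = 4 \cdot 9 \left(- \frac{1}{326}\right) = 36 \left(- \frac{1}{326}\right) = - \frac{18}{163}$)
$\frac{-222668 + 421047}{f{\left(-118,453 \right)} - 427131} = \frac{-222668 + 421047}{- \frac{18}{163} - 427131} = \frac{198379}{- \frac{69622371}{163}} = 198379 \left(- \frac{163}{69622371}\right) = - \frac{32335777}{69622371}$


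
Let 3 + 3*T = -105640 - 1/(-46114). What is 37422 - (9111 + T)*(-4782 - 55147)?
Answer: -72136556334869/46114 ≈ -1.5643e+9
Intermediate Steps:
T = -1623873767/46114 (T = -1 + (-105640 - 1/(-46114))/3 = -1 + (-105640 - 1*(-1/46114))/3 = -1 + (-105640 + 1/46114)/3 = -1 + (⅓)*(-4871482959/46114) = -1 - 1623827653/46114 = -1623873767/46114 ≈ -35214.)
37422 - (9111 + T)*(-4782 - 55147) = 37422 - (9111 - 1623873767/46114)*(-4782 - 55147) = 37422 - (-1203729113)*(-59929)/46114 = 37422 - 1*72138282012977/46114 = 37422 - 72138282012977/46114 = -72136556334869/46114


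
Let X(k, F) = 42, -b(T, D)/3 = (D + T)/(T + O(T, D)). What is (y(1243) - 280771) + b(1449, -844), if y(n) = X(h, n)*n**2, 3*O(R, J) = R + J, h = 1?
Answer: 319955087779/4952 ≈ 6.4611e+7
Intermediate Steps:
O(R, J) = J/3 + R/3 (O(R, J) = (R + J)/3 = (J + R)/3 = J/3 + R/3)
b(T, D) = -3*(D + T)/(D/3 + 4*T/3) (b(T, D) = -3*(D + T)/(T + (D/3 + T/3)) = -3*(D + T)/(D/3 + 4*T/3))
y(n) = 42*n**2
(y(1243) - 280771) + b(1449, -844) = (42*1243**2 - 280771) + 9*(-1*(-844) - 1*1449)/(-844 + 4*1449) = (42*1545049 - 280771) + 9*(844 - 1449)/(-844 + 5796) = (64892058 - 280771) + 9*(-605)/4952 = 64611287 + 9*(1/4952)*(-605) = 64611287 - 5445/4952 = 319955087779/4952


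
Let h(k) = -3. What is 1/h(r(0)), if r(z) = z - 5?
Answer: -⅓ ≈ -0.33333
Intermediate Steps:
r(z) = -5 + z
1/h(r(0)) = 1/(-3) = -⅓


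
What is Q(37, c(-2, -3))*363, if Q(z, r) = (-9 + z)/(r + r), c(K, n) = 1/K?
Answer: -10164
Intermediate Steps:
Q(z, r) = (-9 + z)/(2*r) (Q(z, r) = (-9 + z)/((2*r)) = (-9 + z)*(1/(2*r)) = (-9 + z)/(2*r))
Q(37, c(-2, -3))*363 = ((-9 + 37)/(2*(1/(-2))))*363 = ((½)*28/(-½))*363 = ((½)*(-2)*28)*363 = -28*363 = -10164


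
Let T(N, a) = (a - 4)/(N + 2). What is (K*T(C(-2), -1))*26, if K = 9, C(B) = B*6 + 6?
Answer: 585/2 ≈ 292.50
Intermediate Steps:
C(B) = 6 + 6*B (C(B) = 6*B + 6 = 6 + 6*B)
T(N, a) = (-4 + a)/(2 + N)
(K*T(C(-2), -1))*26 = (9*((-4 - 1)/(2 + (6 + 6*(-2)))))*26 = (9*(-5/(2 + (6 - 12))))*26 = (9*(-5/(2 - 6)))*26 = (9*(-5/(-4)))*26 = (9*(-¼*(-5)))*26 = (9*(5/4))*26 = (45/4)*26 = 585/2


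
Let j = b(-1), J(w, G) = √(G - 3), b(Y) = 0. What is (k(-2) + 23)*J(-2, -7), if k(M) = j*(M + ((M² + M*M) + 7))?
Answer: 23*I*√10 ≈ 72.732*I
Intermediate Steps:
J(w, G) = √(-3 + G)
j = 0
k(M) = 0 (k(M) = 0*(M + ((M² + M*M) + 7)) = 0*(M + ((M² + M²) + 7)) = 0*(M + (2*M² + 7)) = 0*(M + (7 + 2*M²)) = 0*(7 + M + 2*M²) = 0)
(k(-2) + 23)*J(-2, -7) = (0 + 23)*√(-3 - 7) = 23*√(-10) = 23*(I*√10) = 23*I*√10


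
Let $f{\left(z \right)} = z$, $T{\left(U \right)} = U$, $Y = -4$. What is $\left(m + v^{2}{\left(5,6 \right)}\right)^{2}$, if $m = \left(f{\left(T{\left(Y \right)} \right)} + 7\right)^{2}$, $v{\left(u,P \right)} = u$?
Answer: $1156$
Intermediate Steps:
$m = 9$ ($m = \left(-4 + 7\right)^{2} = 3^{2} = 9$)
$\left(m + v^{2}{\left(5,6 \right)}\right)^{2} = \left(9 + 5^{2}\right)^{2} = \left(9 + 25\right)^{2} = 34^{2} = 1156$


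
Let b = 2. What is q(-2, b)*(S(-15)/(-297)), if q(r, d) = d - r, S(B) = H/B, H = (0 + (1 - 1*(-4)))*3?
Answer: 4/297 ≈ 0.013468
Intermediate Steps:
H = 15 (H = (0 + (1 + 4))*3 = (0 + 5)*3 = 5*3 = 15)
S(B) = 15/B
q(-2, b)*(S(-15)/(-297)) = (2 - 1*(-2))*((15/(-15))/(-297)) = (2 + 2)*((15*(-1/15))*(-1/297)) = 4*(-1*(-1/297)) = 4*(1/297) = 4/297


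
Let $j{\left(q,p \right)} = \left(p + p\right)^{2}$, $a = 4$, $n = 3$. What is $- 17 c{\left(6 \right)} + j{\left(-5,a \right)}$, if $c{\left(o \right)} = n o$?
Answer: $-242$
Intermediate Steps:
$j{\left(q,p \right)} = 4 p^{2}$ ($j{\left(q,p \right)} = \left(2 p\right)^{2} = 4 p^{2}$)
$c{\left(o \right)} = 3 o$
$- 17 c{\left(6 \right)} + j{\left(-5,a \right)} = - 17 \cdot 3 \cdot 6 + 4 \cdot 4^{2} = \left(-17\right) 18 + 4 \cdot 16 = -306 + 64 = -242$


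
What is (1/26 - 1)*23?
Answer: -575/26 ≈ -22.115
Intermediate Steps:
(1/26 - 1)*23 = -25/26*23 = -575/26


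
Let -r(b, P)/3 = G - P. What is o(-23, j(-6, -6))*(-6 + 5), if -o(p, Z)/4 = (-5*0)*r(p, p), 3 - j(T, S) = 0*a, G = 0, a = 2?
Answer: 0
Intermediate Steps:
r(b, P) = 3*P (r(b, P) = -3*(0 - P) = -(-3)*P = 3*P)
j(T, S) = 3 (j(T, S) = 3 - 0*2 = 3 - 1*0 = 3 + 0 = 3)
o(p, Z) = 0 (o(p, Z) = -4*(-5*0)*3*p = -0*3*p = -4*0 = 0)
o(-23, j(-6, -6))*(-6 + 5) = 0*(-6 + 5) = 0*(-1) = 0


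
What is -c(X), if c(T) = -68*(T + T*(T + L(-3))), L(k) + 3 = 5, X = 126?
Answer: 1105272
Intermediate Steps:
L(k) = 2 (L(k) = -3 + 5 = 2)
c(T) = -68*T - 68*T*(2 + T) (c(T) = -68*(T + T*(T + 2)) = -68*(T + T*(2 + T)) = -68*T - 68*T*(2 + T))
-c(X) = -(-68)*126*(3 + 126) = -(-68)*126*129 = -1*(-1105272) = 1105272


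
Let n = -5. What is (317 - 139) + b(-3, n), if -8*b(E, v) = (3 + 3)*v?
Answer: 727/4 ≈ 181.75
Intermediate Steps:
b(E, v) = -3*v/4 (b(E, v) = -(3 + 3)*v/8 = -3*v/4)
(317 - 139) + b(-3, n) = (317 - 139) - ¾*(-5) = 178 + 15/4 = 727/4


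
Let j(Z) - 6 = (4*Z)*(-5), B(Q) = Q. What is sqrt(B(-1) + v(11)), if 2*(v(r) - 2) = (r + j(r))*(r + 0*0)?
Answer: I*sqrt(4462)/2 ≈ 33.399*I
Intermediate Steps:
j(Z) = 6 - 20*Z (j(Z) = 6 + (4*Z)*(-5) = 6 - 20*Z)
v(r) = 2 + r*(6 - 19*r)/2 (v(r) = 2 + ((r + (6 - 20*r))*(r + 0*0))/2 = 2 + ((6 - 19*r)*(r + 0))/2 = 2 + ((6 - 19*r)*r)/2 = 2 + (r*(6 - 19*r))/2 = 2 + r*(6 - 19*r)/2)
sqrt(B(-1) + v(11)) = sqrt(-1 + (2 + 3*11 - 19/2*11**2)) = sqrt(-1 + (2 + 33 - 19/2*121)) = sqrt(-1 + (2 + 33 - 2299/2)) = sqrt(-1 - 2229/2) = sqrt(-2231/2) = I*sqrt(4462)/2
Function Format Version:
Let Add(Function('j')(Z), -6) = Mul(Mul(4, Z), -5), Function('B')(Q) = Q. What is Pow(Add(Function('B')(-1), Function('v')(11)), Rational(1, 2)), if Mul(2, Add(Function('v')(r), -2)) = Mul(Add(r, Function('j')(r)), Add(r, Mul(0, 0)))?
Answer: Mul(Rational(1, 2), I, Pow(4462, Rational(1, 2))) ≈ Mul(33.399, I)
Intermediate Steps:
Function('j')(Z) = Add(6, Mul(-20, Z)) (Function('j')(Z) = Add(6, Mul(Mul(4, Z), -5)) = Add(6, Mul(-20, Z)))
Function('v')(r) = Add(2, Mul(Rational(1, 2), r, Add(6, Mul(-19, r)))) (Function('v')(r) = Add(2, Mul(Rational(1, 2), Mul(Add(r, Add(6, Mul(-20, r))), Add(r, Mul(0, 0))))) = Add(2, Mul(Rational(1, 2), Mul(Add(6, Mul(-19, r)), Add(r, 0)))) = Add(2, Mul(Rational(1, 2), Mul(Add(6, Mul(-19, r)), r))) = Add(2, Mul(Rational(1, 2), Mul(r, Add(6, Mul(-19, r))))) = Add(2, Mul(Rational(1, 2), r, Add(6, Mul(-19, r)))))
Pow(Add(Function('B')(-1), Function('v')(11)), Rational(1, 2)) = Pow(Add(-1, Add(2, Mul(3, 11), Mul(Rational(-19, 2), Pow(11, 2)))), Rational(1, 2)) = Pow(Add(-1, Add(2, 33, Mul(Rational(-19, 2), 121))), Rational(1, 2)) = Pow(Add(-1, Add(2, 33, Rational(-2299, 2))), Rational(1, 2)) = Pow(Add(-1, Rational(-2229, 2)), Rational(1, 2)) = Pow(Rational(-2231, 2), Rational(1, 2)) = Mul(Rational(1, 2), I, Pow(4462, Rational(1, 2)))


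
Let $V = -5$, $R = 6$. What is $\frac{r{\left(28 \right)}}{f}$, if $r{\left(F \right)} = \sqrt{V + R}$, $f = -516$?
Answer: $- \frac{1}{516} \approx -0.001938$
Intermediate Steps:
$r{\left(F \right)} = 1$ ($r{\left(F \right)} = \sqrt{-5 + 6} = \sqrt{1} = 1$)
$\frac{r{\left(28 \right)}}{f} = 1 \frac{1}{-516} = 1 \left(- \frac{1}{516}\right) = - \frac{1}{516}$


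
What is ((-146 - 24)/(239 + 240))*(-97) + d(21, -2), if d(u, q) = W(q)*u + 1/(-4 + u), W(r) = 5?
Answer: 1135824/8143 ≈ 139.48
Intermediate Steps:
d(u, q) = 1/(-4 + u) + 5*u (d(u, q) = 5*u + 1/(-4 + u) = 1/(-4 + u) + 5*u)
((-146 - 24)/(239 + 240))*(-97) + d(21, -2) = ((-146 - 24)/(239 + 240))*(-97) + (1 - 20*21 + 5*21**2)/(-4 + 21) = -170/479*(-97) + (1 - 420 + 5*441)/17 = -170*1/479*(-97) + (1 - 420 + 2205)/17 = -170/479*(-97) + (1/17)*1786 = 16490/479 + 1786/17 = 1135824/8143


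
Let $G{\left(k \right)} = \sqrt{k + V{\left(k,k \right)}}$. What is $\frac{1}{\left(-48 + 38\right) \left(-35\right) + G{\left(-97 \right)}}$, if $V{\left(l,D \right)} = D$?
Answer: $\frac{175}{61347} - \frac{i \sqrt{194}}{122694} \approx 0.0028526 - 0.00011352 i$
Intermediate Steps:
$G{\left(k \right)} = \sqrt{2} \sqrt{k}$ ($G{\left(k \right)} = \sqrt{k + k} = \sqrt{2 k} = \sqrt{2} \sqrt{k}$)
$\frac{1}{\left(-48 + 38\right) \left(-35\right) + G{\left(-97 \right)}} = \frac{1}{\left(-48 + 38\right) \left(-35\right) + \sqrt{2} \sqrt{-97}} = \frac{1}{\left(-10\right) \left(-35\right) + \sqrt{2} i \sqrt{97}} = \frac{1}{350 + i \sqrt{194}}$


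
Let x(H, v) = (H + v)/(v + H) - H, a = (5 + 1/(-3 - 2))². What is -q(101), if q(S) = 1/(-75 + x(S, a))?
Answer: 1/175 ≈ 0.0057143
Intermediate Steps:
a = 576/25 (a = (5 + 1/(-5))² = (5 - ⅕)² = (24/5)² = 576/25 ≈ 23.040)
x(H, v) = 1 - H (x(H, v) = (H + v)/(H + v) - H = 1 - H)
q(S) = 1/(-74 - S) (q(S) = 1/(-75 + (1 - S)) = 1/(-74 - S))
-q(101) = -(-1)/(74 + 101) = -(-1)/175 = -1*(-1/175) = 1/175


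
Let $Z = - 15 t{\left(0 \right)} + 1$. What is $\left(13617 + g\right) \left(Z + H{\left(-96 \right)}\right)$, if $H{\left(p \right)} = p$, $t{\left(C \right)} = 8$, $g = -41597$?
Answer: $6015700$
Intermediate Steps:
$Z = -119$ ($Z = \left(-15\right) 8 + 1 = -120 + 1 = -119$)
$\left(13617 + g\right) \left(Z + H{\left(-96 \right)}\right) = \left(13617 - 41597\right) \left(-119 - 96\right) = \left(-27980\right) \left(-215\right) = 6015700$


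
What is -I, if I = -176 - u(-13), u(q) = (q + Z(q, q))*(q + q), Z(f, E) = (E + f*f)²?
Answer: -632222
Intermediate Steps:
Z(f, E) = (E + f²)²
u(q) = 2*q*(q + (q + q²)²) (u(q) = (q + (q + q²)²)*(q + q) = (q + (q + q²)²)*(2*q) = 2*q*(q + (q + q²)²))
I = 632222 (I = -176 - 2*(-13)²*(1 - 13*(1 - 13)²) = -176 - 2*169*(1 - 13*(-12)²) = -176 - 2*169*(1 - 13*144) = -176 - 2*169*(1 - 1872) = -176 - 2*169*(-1871) = -176 - 1*(-632398) = -176 + 632398 = 632222)
-I = -1*632222 = -632222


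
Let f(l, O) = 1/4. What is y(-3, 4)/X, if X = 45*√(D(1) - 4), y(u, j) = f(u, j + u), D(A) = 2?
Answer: -I*√2/360 ≈ -0.0039284*I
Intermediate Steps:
f(l, O) = ¼
y(u, j) = ¼
X = 45*I*√2 (X = 45*√(2 - 4) = 45*√(-2) = 45*(I*√2) = 45*I*√2 ≈ 63.64*I)
y(-3, 4)/X = 1/(4*((45*I*√2))) = (-I*√2/90)/4 = -I*√2/360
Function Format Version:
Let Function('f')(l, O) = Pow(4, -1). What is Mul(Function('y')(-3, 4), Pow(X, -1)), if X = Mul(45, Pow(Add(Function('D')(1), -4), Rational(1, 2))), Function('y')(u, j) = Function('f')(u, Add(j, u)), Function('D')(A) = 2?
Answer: Mul(Rational(-1, 360), I, Pow(2, Rational(1, 2))) ≈ Mul(-0.0039284, I)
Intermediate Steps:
Function('f')(l, O) = Rational(1, 4)
Function('y')(u, j) = Rational(1, 4)
X = Mul(45, I, Pow(2, Rational(1, 2))) (X = Mul(45, Pow(Add(2, -4), Rational(1, 2))) = Mul(45, Pow(-2, Rational(1, 2))) = Mul(45, Mul(I, Pow(2, Rational(1, 2)))) = Mul(45, I, Pow(2, Rational(1, 2))) ≈ Mul(63.640, I))
Mul(Function('y')(-3, 4), Pow(X, -1)) = Mul(Rational(1, 4), Pow(Mul(45, I, Pow(2, Rational(1, 2))), -1)) = Mul(Rational(1, 4), Mul(Rational(-1, 90), I, Pow(2, Rational(1, 2)))) = Mul(Rational(-1, 360), I, Pow(2, Rational(1, 2)))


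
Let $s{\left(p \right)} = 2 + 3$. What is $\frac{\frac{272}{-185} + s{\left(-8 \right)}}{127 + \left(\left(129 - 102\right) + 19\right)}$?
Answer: $\frac{653}{32005} \approx 0.020403$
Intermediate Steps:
$s{\left(p \right)} = 5$
$\frac{\frac{272}{-185} + s{\left(-8 \right)}}{127 + \left(\left(129 - 102\right) + 19\right)} = \frac{\frac{272}{-185} + 5}{127 + \left(\left(129 - 102\right) + 19\right)} = \frac{272 \left(- \frac{1}{185}\right) + 5}{127 + \left(27 + 19\right)} = \frac{- \frac{272}{185} + 5}{127 + 46} = \frac{653}{185 \cdot 173} = \frac{653}{185} \cdot \frac{1}{173} = \frac{653}{32005}$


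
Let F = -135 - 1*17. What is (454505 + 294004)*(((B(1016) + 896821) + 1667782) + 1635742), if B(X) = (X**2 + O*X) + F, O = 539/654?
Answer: 426970650286405/109 ≈ 3.9172e+12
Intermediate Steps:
O = 539/654 (O = 539*(1/654) = 539/654 ≈ 0.82416)
F = -152 (F = -135 - 17 = -152)
B(X) = -152 + X**2 + 539*X/654 (B(X) = (X**2 + 539*X/654) - 152 = -152 + X**2 + 539*X/654)
(454505 + 294004)*(((B(1016) + 896821) + 1667782) + 1635742) = (454505 + 294004)*((((-152 + 1016**2 + (539/654)*1016) + 896821) + 1667782) + 1635742) = 748509*((((-152 + 1032256 + 273812/327) + 896821) + 1667782) + 1635742) = 748509*(((337771820/327 + 896821) + 1667782) + 1635742) = 748509*((631032287/327 + 1667782) + 1635742) = 748509*(1176397001/327 + 1635742) = 748509*(1711284635/327) = 426970650286405/109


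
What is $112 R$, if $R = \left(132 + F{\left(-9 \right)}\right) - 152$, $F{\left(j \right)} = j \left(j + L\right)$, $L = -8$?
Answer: $14896$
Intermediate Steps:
$F{\left(j \right)} = j \left(-8 + j\right)$ ($F{\left(j \right)} = j \left(j - 8\right) = j \left(-8 + j\right)$)
$R = 133$ ($R = \left(132 - 9 \left(-8 - 9\right)\right) - 152 = \left(132 - -153\right) - 152 = \left(132 + 153\right) - 152 = 285 - 152 = 133$)
$112 R = 112 \cdot 133 = 14896$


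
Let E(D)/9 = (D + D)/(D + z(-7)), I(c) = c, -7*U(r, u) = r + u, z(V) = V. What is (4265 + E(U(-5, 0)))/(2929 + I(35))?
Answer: 93785/65208 ≈ 1.4382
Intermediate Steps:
U(r, u) = -r/7 - u/7 (U(r, u) = -(r + u)/7 = -r/7 - u/7)
E(D) = 18*D/(-7 + D) (E(D) = 9*((D + D)/(D - 7)) = 9*((2*D)/(-7 + D)) = 9*(2*D/(-7 + D)) = 18*D/(-7 + D))
(4265 + E(U(-5, 0)))/(2929 + I(35)) = (4265 + 18*(-⅐*(-5) - ⅐*0)/(-7 + (-⅐*(-5) - ⅐*0)))/(2929 + 35) = (4265 + 18*(5/7 + 0)/(-7 + (5/7 + 0)))/2964 = (4265 + 18*(5/7)/(-7 + 5/7))*(1/2964) = (4265 + 18*(5/7)/(-44/7))*(1/2964) = (4265 + 18*(5/7)*(-7/44))*(1/2964) = (4265 - 45/22)*(1/2964) = (93785/22)*(1/2964) = 93785/65208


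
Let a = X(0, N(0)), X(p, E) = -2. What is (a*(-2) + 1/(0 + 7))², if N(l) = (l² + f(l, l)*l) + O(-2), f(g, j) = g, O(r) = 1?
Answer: 841/49 ≈ 17.163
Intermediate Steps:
N(l) = 1 + 2*l² (N(l) = (l² + l*l) + 1 = (l² + l²) + 1 = 2*l² + 1 = 1 + 2*l²)
a = -2
(a*(-2) + 1/(0 + 7))² = (-2*(-2) + 1/(0 + 7))² = (4 + 1/7)² = (4 + ⅐)² = (29/7)² = 841/49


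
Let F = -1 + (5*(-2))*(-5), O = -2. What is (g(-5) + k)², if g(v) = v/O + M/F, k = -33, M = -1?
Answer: 8946081/9604 ≈ 931.50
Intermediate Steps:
F = 49 (F = -1 - 10*(-5) = -1 + 50 = 49)
g(v) = -1/49 - v/2 (g(v) = v/(-2) - 1/49 = v*(-½) - 1*1/49 = -v/2 - 1/49 = -1/49 - v/2)
(g(-5) + k)² = ((-1/49 - ½*(-5)) - 33)² = ((-1/49 + 5/2) - 33)² = (243/98 - 33)² = (-2991/98)² = 8946081/9604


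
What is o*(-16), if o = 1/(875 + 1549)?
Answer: -2/303 ≈ -0.0066007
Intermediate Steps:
o = 1/2424 ≈ 0.00041254
o*(-16) = (1/2424)*(-16) = -2/303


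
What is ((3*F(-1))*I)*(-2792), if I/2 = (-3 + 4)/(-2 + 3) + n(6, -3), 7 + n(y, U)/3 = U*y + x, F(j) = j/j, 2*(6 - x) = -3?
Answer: 862728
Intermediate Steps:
x = 15/2 (x = 6 - 1/2*(-3) = 6 + 3/2 = 15/2 ≈ 7.5000)
F(j) = 1
n(y, U) = 3/2 + 3*U*y (n(y, U) = -21 + 3*(U*y + 15/2) = -21 + 3*(15/2 + U*y) = -21 + (45/2 + 3*U*y) = 3/2 + 3*U*y)
I = -103 (I = 2*((-3 + 4)/(-2 + 3) + (3/2 + 3*(-3)*6)) = 2*(1/1 + (3/2 - 54)) = 2*(1*1 - 105/2) = 2*(1 - 105/2) = 2*(-103/2) = -103)
((3*F(-1))*I)*(-2792) = ((3*1)*(-103))*(-2792) = (3*(-103))*(-2792) = -309*(-2792) = 862728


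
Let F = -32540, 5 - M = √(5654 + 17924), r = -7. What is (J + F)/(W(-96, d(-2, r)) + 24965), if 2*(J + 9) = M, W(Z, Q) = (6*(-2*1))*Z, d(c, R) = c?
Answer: -9299/7462 - √23578/52234 ≈ -1.2491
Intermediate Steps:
W(Z, Q) = -12*Z (W(Z, Q) = (6*(-2))*Z = -12*Z)
M = 5 - √23578 (M = 5 - √(5654 + 17924) = 5 - √23578 ≈ -148.55)
J = -13/2 - √23578/2 (J = -9 + (5 - √23578)/2 = -9 + (5/2 - √23578/2) = -13/2 - √23578/2 ≈ -83.276)
(J + F)/(W(-96, d(-2, r)) + 24965) = ((-13/2 - √23578/2) - 32540)/(-12*(-96) + 24965) = (-65093/2 - √23578/2)/(1152 + 24965) = (-65093/2 - √23578/2)/26117 = (-65093/2 - √23578/2)*(1/26117) = -9299/7462 - √23578/52234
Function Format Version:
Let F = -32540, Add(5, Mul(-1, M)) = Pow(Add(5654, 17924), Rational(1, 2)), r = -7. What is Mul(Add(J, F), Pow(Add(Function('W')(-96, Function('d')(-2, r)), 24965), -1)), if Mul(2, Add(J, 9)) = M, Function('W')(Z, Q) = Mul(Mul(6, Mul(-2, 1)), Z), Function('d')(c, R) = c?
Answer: Add(Rational(-9299, 7462), Mul(Rational(-1, 52234), Pow(23578, Rational(1, 2)))) ≈ -1.2491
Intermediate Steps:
Function('W')(Z, Q) = Mul(-12, Z) (Function('W')(Z, Q) = Mul(Mul(6, -2), Z) = Mul(-12, Z))
M = Add(5, Mul(-1, Pow(23578, Rational(1, 2)))) (M = Add(5, Mul(-1, Pow(Add(5654, 17924), Rational(1, 2)))) = Add(5, Mul(-1, Pow(23578, Rational(1, 2)))) ≈ -148.55)
J = Add(Rational(-13, 2), Mul(Rational(-1, 2), Pow(23578, Rational(1, 2)))) (J = Add(-9, Mul(Rational(1, 2), Add(5, Mul(-1, Pow(23578, Rational(1, 2)))))) = Add(-9, Add(Rational(5, 2), Mul(Rational(-1, 2), Pow(23578, Rational(1, 2))))) = Add(Rational(-13, 2), Mul(Rational(-1, 2), Pow(23578, Rational(1, 2)))) ≈ -83.276)
Mul(Add(J, F), Pow(Add(Function('W')(-96, Function('d')(-2, r)), 24965), -1)) = Mul(Add(Add(Rational(-13, 2), Mul(Rational(-1, 2), Pow(23578, Rational(1, 2)))), -32540), Pow(Add(Mul(-12, -96), 24965), -1)) = Mul(Add(Rational(-65093, 2), Mul(Rational(-1, 2), Pow(23578, Rational(1, 2)))), Pow(Add(1152, 24965), -1)) = Mul(Add(Rational(-65093, 2), Mul(Rational(-1, 2), Pow(23578, Rational(1, 2)))), Pow(26117, -1)) = Mul(Add(Rational(-65093, 2), Mul(Rational(-1, 2), Pow(23578, Rational(1, 2)))), Rational(1, 26117)) = Add(Rational(-9299, 7462), Mul(Rational(-1, 52234), Pow(23578, Rational(1, 2))))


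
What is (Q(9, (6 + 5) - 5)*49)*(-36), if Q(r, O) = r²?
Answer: -142884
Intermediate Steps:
(Q(9, (6 + 5) - 5)*49)*(-36) = (9²*49)*(-36) = (81*49)*(-36) = 3969*(-36) = -142884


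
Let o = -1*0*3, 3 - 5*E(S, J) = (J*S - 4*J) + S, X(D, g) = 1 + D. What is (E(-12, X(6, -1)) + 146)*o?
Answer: 0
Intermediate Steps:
E(S, J) = ⅗ - S/5 + 4*J/5 - J*S/5 (E(S, J) = ⅗ - ((J*S - 4*J) + S)/5 = ⅗ - ((-4*J + J*S) + S)/5 = ⅗ - (S - 4*J + J*S)/5 = ⅗ + (-S/5 + 4*J/5 - J*S/5) = ⅗ - S/5 + 4*J/5 - J*S/5)
o = 0 (o = 0*3 = 0)
(E(-12, X(6, -1)) + 146)*o = ((⅗ - ⅕*(-12) + 4*(1 + 6)/5 - ⅕*(1 + 6)*(-12)) + 146)*0 = ((⅗ + 12/5 + (⅘)*7 - ⅕*7*(-12)) + 146)*0 = ((⅗ + 12/5 + 28/5 + 84/5) + 146)*0 = (127/5 + 146)*0 = (857/5)*0 = 0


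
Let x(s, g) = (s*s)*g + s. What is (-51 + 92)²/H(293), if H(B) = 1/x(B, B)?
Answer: 42283958050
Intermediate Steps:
x(s, g) = s + g*s² (x(s, g) = s²*g + s = g*s² + s = s + g*s²)
H(B) = 1/(B*(1 + B²)) (H(B) = 1/(B*(1 + B*B)) = 1/(B*(1 + B²)))
(-51 + 92)²/H(293) = (-51 + 92)²/(1/(293 + 293³)) = 41²/(1/(293 + 25153757)) = 1681/(1/25154050) = 1681*25154050 = 42283958050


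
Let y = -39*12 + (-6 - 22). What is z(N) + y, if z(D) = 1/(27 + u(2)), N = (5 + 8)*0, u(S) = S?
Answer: -14383/29 ≈ -495.97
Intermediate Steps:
N = 0 (N = 13*0 = 0)
y = -496 (y = -468 - 28 = -496)
z(D) = 1/29 (z(D) = 1/(27 + 2) = 1/29)
z(N) + y = 1/29 - 496 = -14383/29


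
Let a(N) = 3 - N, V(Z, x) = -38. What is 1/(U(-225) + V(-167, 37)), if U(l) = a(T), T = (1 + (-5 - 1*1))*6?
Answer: -⅕ ≈ -0.20000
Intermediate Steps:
T = -30 (T = (1 + (-5 - 1))*6 = (1 - 6)*6 = -5*6 = -30)
U(l) = 33 (U(l) = 3 - 1*(-30) = 3 + 30 = 33)
1/(U(-225) + V(-167, 37)) = 1/(33 - 38) = 1/(-5) = -⅕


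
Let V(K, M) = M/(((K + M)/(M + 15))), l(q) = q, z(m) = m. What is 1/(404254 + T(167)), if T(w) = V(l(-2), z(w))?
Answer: 165/66732304 ≈ 2.4726e-6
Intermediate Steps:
V(K, M) = M*(15 + M)/(K + M) (V(K, M) = M/(((K + M)/(15 + M))) = M*((15 + M)/(K + M)) = M*(15 + M)/(K + M))
T(w) = w*(15 + w)/(-2 + w)
1/(404254 + T(167)) = 1/(404254 + 167*(15 + 167)/(-2 + 167)) = 1/(404254 + 167*182/165) = 1/(404254 + 167*(1/165)*182) = 1/(404254 + 30394/165) = 1/(66732304/165) = 165/66732304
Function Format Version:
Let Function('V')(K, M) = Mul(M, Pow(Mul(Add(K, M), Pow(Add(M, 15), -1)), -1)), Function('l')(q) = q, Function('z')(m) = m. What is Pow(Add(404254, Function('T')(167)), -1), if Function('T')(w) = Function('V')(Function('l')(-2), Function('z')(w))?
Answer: Rational(165, 66732304) ≈ 2.4726e-6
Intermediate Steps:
Function('V')(K, M) = Mul(M, Pow(Add(K, M), -1), Add(15, M)) (Function('V')(K, M) = Mul(M, Pow(Mul(Add(K, M), Pow(Add(15, M), -1)), -1)) = Mul(M, Pow(Mul(Pow(Add(15, M), -1), Add(K, M)), -1)) = Mul(M, Mul(Pow(Add(K, M), -1), Add(15, M))) = Mul(M, Pow(Add(K, M), -1), Add(15, M)))
Function('T')(w) = Mul(w, Pow(Add(-2, w), -1), Add(15, w))
Pow(Add(404254, Function('T')(167)), -1) = Pow(Add(404254, Mul(167, Pow(Add(-2, 167), -1), Add(15, 167))), -1) = Pow(Add(404254, Mul(167, Pow(165, -1), 182)), -1) = Pow(Add(404254, Mul(167, Rational(1, 165), 182)), -1) = Pow(Add(404254, Rational(30394, 165)), -1) = Pow(Rational(66732304, 165), -1) = Rational(165, 66732304)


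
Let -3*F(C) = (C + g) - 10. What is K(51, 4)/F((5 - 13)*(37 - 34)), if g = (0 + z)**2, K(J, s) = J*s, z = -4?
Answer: 34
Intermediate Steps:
g = 16 (g = (0 - 4)**2 = (-4)**2 = 16)
F(C) = -2 - C/3 (F(C) = -((C + 16) - 10)/3 = -((16 + C) - 10)/3 = -(6 + C)/3 = -2 - C/3)
K(51, 4)/F((5 - 13)*(37 - 34)) = (51*4)/(-2 - (5 - 13)*(37 - 34)/3) = 204/(-2 - (-8)*3/3) = 204/(-2 - 1/3*(-24)) = 204/(-2 + 8) = 204/6 = 204*(1/6) = 34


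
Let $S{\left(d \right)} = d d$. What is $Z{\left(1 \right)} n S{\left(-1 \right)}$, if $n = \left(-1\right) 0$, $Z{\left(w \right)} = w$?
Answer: $0$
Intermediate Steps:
$S{\left(d \right)} = d^{2}$
$n = 0$
$Z{\left(1 \right)} n S{\left(-1 \right)} = 1 \cdot 0 \left(-1\right)^{2} = 0 \cdot 1 = 0$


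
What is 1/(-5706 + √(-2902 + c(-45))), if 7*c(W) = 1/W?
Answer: -1797390/10256821471 - 3*I*√31994585/10256821471 ≈ -0.00017524 - 1.6544e-6*I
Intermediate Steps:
c(W) = 1/(7*W)
1/(-5706 + √(-2902 + c(-45))) = 1/(-5706 + √(-2902 + (⅐)/(-45))) = 1/(-5706 + √(-2902 + (⅐)*(-1/45))) = 1/(-5706 + √(-2902 - 1/315)) = 1/(-5706 + √(-914131/315)) = 1/(-5706 + I*√31994585/105)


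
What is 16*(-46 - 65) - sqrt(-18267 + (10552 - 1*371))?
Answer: -1776 - I*sqrt(8086) ≈ -1776.0 - 89.922*I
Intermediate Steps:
16*(-46 - 65) - sqrt(-18267 + (10552 - 1*371)) = 16*(-111) - sqrt(-18267 + (10552 - 371)) = -1776 - sqrt(-18267 + 10181) = -1776 - sqrt(-8086) = -1776 - I*sqrt(8086)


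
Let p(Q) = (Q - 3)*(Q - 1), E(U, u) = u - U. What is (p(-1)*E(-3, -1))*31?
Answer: 496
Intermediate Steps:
p(Q) = (-1 + Q)*(-3 + Q) (p(Q) = (-3 + Q)*(-1 + Q) = (-1 + Q)*(-3 + Q))
(p(-1)*E(-3, -1))*31 = ((3 + (-1)² - 4*(-1))*(-1 - 1*(-3)))*31 = ((3 + 1 + 4)*(-1 + 3))*31 = (8*2)*31 = 16*31 = 496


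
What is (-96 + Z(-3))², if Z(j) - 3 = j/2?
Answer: 35721/4 ≈ 8930.3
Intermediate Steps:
Z(j) = 3 + j/2
(-96 + Z(-3))² = (-96 + (3 + (½)*(-3)))² = (-96 + (3 - 3/2))² = (-96 + 3/2)² = (-189/2)² = 35721/4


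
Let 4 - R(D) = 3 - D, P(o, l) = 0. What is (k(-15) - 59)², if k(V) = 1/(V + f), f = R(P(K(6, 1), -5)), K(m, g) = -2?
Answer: 683929/196 ≈ 3489.4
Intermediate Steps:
R(D) = 1 + D (R(D) = 4 - (3 - D) = 4 + (-3 + D) = 1 + D)
f = 1 (f = 1 + 0 = 1)
k(V) = 1/(1 + V) (k(V) = 1/(V + 1) = 1/(1 + V))
(k(-15) - 59)² = (1/(1 - 15) - 59)² = (1/(-14) - 59)² = (-1/14 - 59)² = (-827/14)² = 683929/196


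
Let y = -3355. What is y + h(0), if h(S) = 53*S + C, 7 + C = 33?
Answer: -3329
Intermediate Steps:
C = 26 (C = -7 + 33 = 26)
h(S) = 26 + 53*S (h(S) = 53*S + 26 = 26 + 53*S)
y + h(0) = -3355 + (26 + 53*0) = -3355 + (26 + 0) = -3355 + 26 = -3329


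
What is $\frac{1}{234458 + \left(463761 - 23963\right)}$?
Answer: $\frac{1}{674256} \approx 1.4831 \cdot 10^{-6}$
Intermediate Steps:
$\frac{1}{234458 + \left(463761 - 23963\right)} = \frac{1}{234458 + 439798} = \frac{1}{674256}$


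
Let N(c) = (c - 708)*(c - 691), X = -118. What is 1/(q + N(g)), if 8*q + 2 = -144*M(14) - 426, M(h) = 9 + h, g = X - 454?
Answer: 2/3232345 ≈ 6.1875e-7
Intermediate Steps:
g = -572 (g = -118 - 454 = -572)
N(c) = (-708 + c)*(-691 + c)
q = -935/2 (q = -¼ + (-144*(9 + 14) - 426)/8 = -¼ + (-144*23 - 426)/8 = -¼ + (-3312 - 426)/8 = -¼ + (⅛)*(-3738) = -¼ - 1869/4 = -935/2 ≈ -467.50)
1/(q + N(g)) = 1/(-935/2 + (489228 + (-572)² - 1399*(-572))) = 1/(-935/2 + (489228 + 327184 + 800228)) = 1/(-935/2 + 1616640) = 1/(3232345/2) = 2/3232345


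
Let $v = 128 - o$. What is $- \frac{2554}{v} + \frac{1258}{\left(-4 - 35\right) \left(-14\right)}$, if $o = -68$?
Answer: $- \frac{40997}{3822} \approx -10.727$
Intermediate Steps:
$v = 196$ ($v = 128 - -68 = 128 + 68 = 196$)
$- \frac{2554}{v} + \frac{1258}{\left(-4 - 35\right) \left(-14\right)} = - \frac{2554}{196} + \frac{1258}{\left(-4 - 35\right) \left(-14\right)} = \left(-2554\right) \frac{1}{196} + \frac{1258}{\left(-39\right) \left(-14\right)} = - \frac{1277}{98} + \frac{1258}{546} = - \frac{1277}{98} + 1258 \cdot \frac{1}{546} = - \frac{1277}{98} + \frac{629}{273} = - \frac{40997}{3822}$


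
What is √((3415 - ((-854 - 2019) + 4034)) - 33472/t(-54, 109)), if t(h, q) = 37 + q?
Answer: √10789838/73 ≈ 44.997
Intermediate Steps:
√((3415 - ((-854 - 2019) + 4034)) - 33472/t(-54, 109)) = √((3415 - ((-854 - 2019) + 4034)) - 33472/(37 + 109)) = √((3415 - (-2873 + 4034)) - 33472/146) = √((3415 - 1*1161) - 33472*1/146) = √((3415 - 1161) - 16736/73) = √(2254 - 16736/73) = √(147806/73) = √10789838/73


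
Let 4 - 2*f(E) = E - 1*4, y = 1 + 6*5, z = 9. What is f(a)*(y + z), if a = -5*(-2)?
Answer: -40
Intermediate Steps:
y = 31 (y = 1 + 30 = 31)
a = 10
f(E) = 4 - E/2 (f(E) = 2 - (E - 1*4)/2 = 2 - (E - 4)/2 = 2 - (-4 + E)/2 = 2 + (2 - E/2) = 4 - E/2)
f(a)*(y + z) = (4 - ½*10)*(31 + 9) = (4 - 5)*40 = -1*40 = -40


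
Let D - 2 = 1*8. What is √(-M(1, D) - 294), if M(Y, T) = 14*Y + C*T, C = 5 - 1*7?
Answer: 12*I*√2 ≈ 16.971*I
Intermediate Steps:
D = 10 (D = 2 + 1*8 = 2 + 8 = 10)
C = -2 (C = 5 - 7 = -2)
M(Y, T) = -2*T + 14*Y (M(Y, T) = 14*Y - 2*T = -2*T + 14*Y)
√(-M(1, D) - 294) = √(-(-2*10 + 14*1) - 294) = √(-(-20 + 14) - 294) = √(-1*(-6) - 294) = √(6 - 294) = √(-288) = 12*I*√2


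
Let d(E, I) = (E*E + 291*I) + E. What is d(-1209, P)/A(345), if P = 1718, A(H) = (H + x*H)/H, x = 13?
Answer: 980205/7 ≈ 1.4003e+5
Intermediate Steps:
A(H) = 14 (A(H) = (H + 13*H)/H = (14*H)/H = 14)
d(E, I) = E + E² + 291*I (d(E, I) = (E² + 291*I) + E = E + E² + 291*I)
d(-1209, P)/A(345) = (-1209 + (-1209)² + 291*1718)/14 = (-1209 + 1461681 + 499938)*(1/14) = 1960410*(1/14) = 980205/7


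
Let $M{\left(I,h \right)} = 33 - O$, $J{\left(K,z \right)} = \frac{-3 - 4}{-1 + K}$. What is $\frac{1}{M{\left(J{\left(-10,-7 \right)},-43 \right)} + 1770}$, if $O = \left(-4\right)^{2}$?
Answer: $\frac{1}{1787} \approx 0.0005596$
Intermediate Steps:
$O = 16$
$J{\left(K,z \right)} = - \frac{7}{-1 + K}$
$M{\left(I,h \right)} = 17$ ($M{\left(I,h \right)} = 33 - 16 = 17$)
$\frac{1}{M{\left(J{\left(-10,-7 \right)},-43 \right)} + 1770} = \frac{1}{17 + 1770} = \frac{1}{1787}$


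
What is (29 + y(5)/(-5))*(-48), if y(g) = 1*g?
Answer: -1344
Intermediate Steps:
y(g) = g
(29 + y(5)/(-5))*(-48) = (29 + 5/(-5))*(-48) = (29 + 5*(-⅕))*(-48) = (29 - 1)*(-48) = 28*(-48) = -1344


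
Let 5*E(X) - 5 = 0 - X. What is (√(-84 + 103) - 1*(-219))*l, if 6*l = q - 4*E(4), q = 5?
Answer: 1533/10 + 7*√19/10 ≈ 156.35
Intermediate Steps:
E(X) = 1 - X/5 (E(X) = 1 + (0 - X)/5 = 1 + (-X)/5 = 1 - X/5)
l = 7/10 (l = (5 - 4*(1 - ⅕*4))/6 = (5 - 4*(1 - ⅘))/6 = (5 - 4*⅕)/6 = (5 - ⅘)/6 = (⅙)*(21/5) = 7/10 ≈ 0.70000)
(√(-84 + 103) - 1*(-219))*l = (√(-84 + 103) - 1*(-219))*(7/10) = (√19 + 219)*(7/10) = (219 + √19)*(7/10) = 1533/10 + 7*√19/10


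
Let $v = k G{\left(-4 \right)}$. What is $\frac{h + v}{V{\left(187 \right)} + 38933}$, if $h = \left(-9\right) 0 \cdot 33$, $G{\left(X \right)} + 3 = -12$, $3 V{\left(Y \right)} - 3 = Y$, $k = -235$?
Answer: $\frac{10575}{116989} \approx 0.090393$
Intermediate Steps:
$V{\left(Y \right)} = 1 + \frac{Y}{3}$
$G{\left(X \right)} = -15$ ($G{\left(X \right)} = -3 - 12 = -15$)
$v = 3525$ ($v = \left(-235\right) \left(-15\right) = 3525$)
$h = 0$ ($h = 0 \cdot 33 = 0$)
$\frac{h + v}{V{\left(187 \right)} + 38933} = \frac{0 + 3525}{\left(1 + \frac{1}{3} \cdot 187\right) + 38933} = \frac{3525}{\left(1 + \frac{187}{3}\right) + 38933} = \frac{3525}{\frac{190}{3} + 38933} = \frac{3525}{\frac{116989}{3}} = 3525 \cdot \frac{3}{116989} = \frac{10575}{116989}$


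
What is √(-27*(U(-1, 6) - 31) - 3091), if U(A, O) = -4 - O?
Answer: 8*I*√31 ≈ 44.542*I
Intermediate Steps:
√(-27*(U(-1, 6) - 31) - 3091) = √(-27*((-4 - 1*6) - 31) - 3091) = √(-27*((-4 - 6) - 31) - 3091) = √(-27*(-10 - 31) - 3091) = √(-27*(-41) - 3091) = √(1107 - 3091) = √(-1984) = 8*I*√31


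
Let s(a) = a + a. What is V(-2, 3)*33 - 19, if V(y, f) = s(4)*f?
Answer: 773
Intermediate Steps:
s(a) = 2*a
V(y, f) = 8*f (V(y, f) = (2*4)*f = 8*f)
V(-2, 3)*33 - 19 = (8*3)*33 - 19 = 24*33 - 19 = 792 - 19 = 773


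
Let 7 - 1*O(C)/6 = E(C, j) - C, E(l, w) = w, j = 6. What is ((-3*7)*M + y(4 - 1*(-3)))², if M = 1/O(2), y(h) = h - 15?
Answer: 3025/36 ≈ 84.028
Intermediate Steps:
y(h) = -15 + h
O(C) = 6 + 6*C (O(C) = 42 - 6*(6 - C) = 42 + (-36 + 6*C) = 6 + 6*C)
M = 1/18 (M = 1/(6 + 6*2) = 1/(6 + 12) = 1/18 ≈ 0.055556)
((-3*7)*M + y(4 - 1*(-3)))² = (-3*7*(1/18) + (-15 + (4 - 1*(-3))))² = (-21*1/18 + (-15 + (4 + 3)))² = (-7/6 + (-15 + 7))² = (-7/6 - 8)² = (-55/6)² = 3025/36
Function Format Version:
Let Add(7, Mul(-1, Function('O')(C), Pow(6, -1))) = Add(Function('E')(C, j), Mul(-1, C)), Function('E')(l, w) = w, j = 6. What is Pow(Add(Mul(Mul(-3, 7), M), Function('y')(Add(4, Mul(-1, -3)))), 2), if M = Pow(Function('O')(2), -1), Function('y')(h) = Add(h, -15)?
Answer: Rational(3025, 36) ≈ 84.028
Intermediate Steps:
Function('y')(h) = Add(-15, h)
Function('O')(C) = Add(6, Mul(6, C)) (Function('O')(C) = Add(42, Mul(-6, Add(6, Mul(-1, C)))) = Add(42, Add(-36, Mul(6, C))) = Add(6, Mul(6, C)))
M = Rational(1, 18) (M = Pow(Add(6, Mul(6, 2)), -1) = Pow(Add(6, 12), -1) = Pow(18, -1) = Rational(1, 18) ≈ 0.055556)
Pow(Add(Mul(Mul(-3, 7), M), Function('y')(Add(4, Mul(-1, -3)))), 2) = Pow(Add(Mul(Mul(-3, 7), Rational(1, 18)), Add(-15, Add(4, Mul(-1, -3)))), 2) = Pow(Add(Mul(-21, Rational(1, 18)), Add(-15, Add(4, 3))), 2) = Pow(Add(Rational(-7, 6), Add(-15, 7)), 2) = Pow(Add(Rational(-7, 6), -8), 2) = Pow(Rational(-55, 6), 2) = Rational(3025, 36)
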